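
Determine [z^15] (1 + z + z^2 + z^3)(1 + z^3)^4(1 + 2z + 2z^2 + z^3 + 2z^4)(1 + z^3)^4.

(1 + z + z^2 + z^3) has coefficients 1,1,1,1 for degrees 0…3.
(1 + z^3)^4 has coefficients 1,0,0,4,0,0,6,0,0,4,0,0,1,0,0,0 for degrees 0…15.
Multiplying by (1 + 2z + 2z^2 + z^3 + 2z^4) gives running coefficients 1,2,2,5,10,8,10,20,12,10,20,8,5,10,2,1 for degrees 0…15.
Finally multiplying by (1 + z^3)^4, the product of all factors after the first has coefficients 1,2,2,9,18,16,36,72,56,84,168,112,126,252,140,126 for degrees 0…15.
[z^15] = 1·126 + 1·140 + 1·252 + 1·126 = 644.

644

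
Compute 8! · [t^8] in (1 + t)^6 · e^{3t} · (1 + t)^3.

The EGF product rule gives c_8 = Σ_{k_1+k_2+k_3=8} C(8; k_1,k_2,k_3) · ∏ g_i(k_i), where (1+t)^6 gives the falling factorial (6)_k; e^{3t} gives (3)^k; (1+t)^3 gives the falling factorial (3)_k.
g_1(k) for k = 0…8: 1, 6, 30, 120, 360, 720, 720, 0, 0.
g_2(k) for k = 0…8: 1, 3, 9, 27, 81, 243, 729, 2187, 6561.
g_3(k) for k = 0…8: 1, 3, 6, 6, 0, 0, 0, 0, 0.
First combine the last two factors: h(k) = Σ_j C(k,j)·g_2(j)·g_3(k−j) for k = 0…8: 1, 6, 33, 168, 801, 3618, 15633, 65124, 263169.
c_8 = Σ_k C(8,k)·g_1(k)·h(8−k) = 1·1·263169 + 8·6·65124 + 28·30·15633 + 56·120·3618 + 70·360·801 + 56·720·168 + 28·720·33 = 263169 + 3125952 + 13131720 + 24312960 + 20185200 + 6773760 + 665280 = 68458041.

68458041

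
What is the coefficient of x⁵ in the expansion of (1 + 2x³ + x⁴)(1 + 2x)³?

30

(1 + 2x³ + x⁴) has coefficients 1,0,0,2,1 for degrees 0…4.
(1 + 2x)³ has coefficients 1,6,12,8,0,0 for degrees 0…5.
[x⁵] = 1·0 + 2·12 + 1·6 = 30.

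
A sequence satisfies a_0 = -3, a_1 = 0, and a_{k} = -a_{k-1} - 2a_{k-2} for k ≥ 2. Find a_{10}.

-102

The ordinary generating function has denominator 1 + t + 2t^2.
Iterating the recurrence: a_0,…,a_{10} = -3, 0, 6, -6, -6, 18, -6, -30, 42, 18, -102.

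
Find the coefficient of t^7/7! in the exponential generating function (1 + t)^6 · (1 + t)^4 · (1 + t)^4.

17297280

The EGF product rule gives c_7 = Σ_{k_1+k_2+k_3=7} C(7; k_1,k_2,k_3) · ∏ g_i(k_i), where (1+t)^6 gives the falling factorial (6)_k; (1+t)^4 gives the falling factorial (4)_k; (1+t)^4 gives the falling factorial (4)_k.
g_1(k) for k = 0…7: 1, 6, 30, 120, 360, 720, 720, 0.
g_2(k) for k = 0…7: 1, 4, 12, 24, 24, 0, 0, 0.
g_3(k) for k = 0…7: 1, 4, 12, 24, 24, 0, 0, 0.
First combine the last two factors: h(k) = Σ_j C(k,j)·g_2(j)·g_3(k−j) for k = 0…7: 1, 8, 56, 336, 1680, 6720, 20160, 40320.
c_7 = Σ_k C(7,k)·g_1(k)·h(7−k) = 1·1·40320 + 7·6·20160 + 21·30·6720 + 35·120·1680 + 35·360·336 + 21·720·56 + 7·720·8 = 40320 + 846720 + 4233600 + 7056000 + 4233600 + 846720 + 40320 = 17297280.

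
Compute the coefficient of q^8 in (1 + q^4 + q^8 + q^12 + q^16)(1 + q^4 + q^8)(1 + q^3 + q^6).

(1 + q^4 + q^8 + q^12 + q^16) has coefficients 1,0,0,0,1,0,0,0,1 for degrees 0…8.
(1 + q^4 + q^8) has coefficients 1,0,0,0,1,0,0,0,1 for degrees 0…8.
Finally multiplying by (1 + q^3 + q^6), the product of all factors after the first has coefficients 1,0,0,1,1,0,1,1,1 for degrees 0…8.
[q^8] = 1·1 + 1·1 + 1·1 = 3.

3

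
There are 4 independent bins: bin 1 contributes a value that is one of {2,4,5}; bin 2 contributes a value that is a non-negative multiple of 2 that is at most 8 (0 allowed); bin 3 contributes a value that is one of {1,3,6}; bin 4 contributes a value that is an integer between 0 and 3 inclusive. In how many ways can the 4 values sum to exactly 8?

11

The generating function for the choices is (t^2 + t^4 + t^5)·(1 + t^2 + t^4 + t^6 + t^8)·(t + t^3 + t^6)·(1 + t + t^2 + t^3); the count is [t^8].
(t^2 + t^4 + t^5) has coefficients 0,0,1,0,1,1 for degrees 0…5.
(1 + t^2 + t^4 + t^6 + t^8) has coefficients 1,0,1,0,1,0,1,0,1 for degrees 0…8.
Multiplying by (t + t^3 + t^6) gives running coefficients 0,1,0,2,0,2,1,2,1 for degrees 0…8.
Finally multiplying by (1 + t + t^2 + t^3), the product of all factors after the first has coefficients 0,1,1,3,3,4,5,5,6 for degrees 0…8.
[t^8] = 1·5 + 1·3 + 1·3 = 11.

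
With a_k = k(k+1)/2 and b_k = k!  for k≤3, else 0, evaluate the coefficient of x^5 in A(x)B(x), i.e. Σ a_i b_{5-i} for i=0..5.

This is [x^5] in the product of the two ordinary generating functions.
Σ = 0·0 + 1·0 + 3·6 + 6·2 + 10·1 + 15·1 = 55.

55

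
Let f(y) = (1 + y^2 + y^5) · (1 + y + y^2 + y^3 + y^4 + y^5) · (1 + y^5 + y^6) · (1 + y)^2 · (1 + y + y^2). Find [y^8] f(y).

50

(1 + y^2 + y^5) has coefficients 1,0,1,0,0,1 for degrees 0…5.
(1 + y + y^2 + y^3 + y^4 + y^5) has coefficients 1,1,1,1,1,1,0,0,0 for degrees 0…8.
Multiplying by (1 + y^5 + y^6) gives running coefficients 1,1,1,1,1,2,2,2,2 for degrees 0…8.
Multiplying by (1 + y)^2 gives running coefficients 1,3,4,4,4,5,7,8,8 for degrees 0…8.
Finally multiplying by (1 + y + y^2), the product of all factors after the first has coefficients 1,4,8,11,12,13,16,20,23 for degrees 0…8.
[y^8] = 1·23 + 1·16 + 1·11 = 50.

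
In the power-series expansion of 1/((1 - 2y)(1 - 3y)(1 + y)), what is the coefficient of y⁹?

43604

The denominator gives the recurrence a_n = 4a_(n−1) − a_(n−2) − 6a_(n−3) for n ≥ 3; the numerator fixes a_0 = 1, a_1 = 4, a_2 = 15.
Iterating: 1, 4, 15, 50, 161, 504, 1555, 4750, 14421, 43604, so a_9 = 43604.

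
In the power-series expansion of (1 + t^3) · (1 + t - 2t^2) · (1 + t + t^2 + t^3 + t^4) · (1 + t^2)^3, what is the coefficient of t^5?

8

(1 + t^3) has coefficients 1,0,0,1 for degrees 0…3.
(1 + t - 2t^2) has coefficients 1,1,-2,0,0,0 for degrees 0…5.
Multiplying by (1 + t + t^2 + t^3 + t^4) gives running coefficients 1,2,0,0,0,-1 for degrees 0…5.
Finally multiplying by (1 + t^2)^3, the product of all factors after the first has coefficients 1,2,3,6,3,5 for degrees 0…5.
[t^5] = 1·5 + 1·3 = 8.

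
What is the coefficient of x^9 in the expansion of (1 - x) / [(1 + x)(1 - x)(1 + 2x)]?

-1023

Partial fractions give a closed form: a_n = (-1)·(-1)^n + (2)·(-2)^n.
At n = 9: a_9 = -1023.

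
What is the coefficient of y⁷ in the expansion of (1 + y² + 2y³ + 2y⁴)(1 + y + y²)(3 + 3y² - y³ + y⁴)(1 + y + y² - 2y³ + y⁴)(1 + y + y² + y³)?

(1 + y² + 2y³ + 2y⁴) has coefficients 1,0,1,2,2 for degrees 0…4.
(1 + y + y²) has coefficients 1,1,1,0,0,0,0,0 for degrees 0…7.
Multiplying by (3 + 3y² - y³ + y⁴) gives running coefficients 3,3,6,2,3,0,1,0 for degrees 0…7.
Multiplying by (1 + y + y² - 2y³ + y⁴) gives running coefficients 3,6,12,5,8,-4,6,-3 for degrees 0…7.
Finally multiplying by (1 + y + y² + y³), the product of all factors after the first has coefficients 3,9,21,26,31,21,15,7 for degrees 0…7.
[y⁷] = 1·7 + 1·21 + 2·31 + 2·26 = 142.

142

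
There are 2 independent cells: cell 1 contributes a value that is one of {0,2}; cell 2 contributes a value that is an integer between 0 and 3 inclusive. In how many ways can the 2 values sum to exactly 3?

2

The generating function for the choices is (1 + z²)·(1 + z + z² + z³); the count is [z³].
(1 + z²) has coefficients 1,0,1 for degrees 0…2.
(1 + z + z² + z³) has coefficients 1,1,1,1 for degrees 0…3.
[z³] = 1·1 + 1·1 = 2.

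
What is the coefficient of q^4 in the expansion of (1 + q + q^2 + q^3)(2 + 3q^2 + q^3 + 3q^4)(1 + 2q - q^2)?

(1 + q + q^2 + q^3) has coefficients 1,1,1,1 for degrees 0…3.
(2 + 3q^2 + q^3 + 3q^4) has coefficients 2,0,3,1,3 for degrees 0…4.
Finally multiplying by (1 + 2q - q^2), the product of all factors after the first has coefficients 2,4,1,7,2 for degrees 0…4.
[q^4] = 1·2 + 1·7 + 1·1 + 1·4 = 14.

14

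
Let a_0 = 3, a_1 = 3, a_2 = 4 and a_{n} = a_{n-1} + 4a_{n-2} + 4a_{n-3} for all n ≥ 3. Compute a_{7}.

The ordinary generating function has denominator 1 - x - 4x^2 - 4x^3.
Iterating the recurrence: a_0,…,a_{7} = 3, 3, 4, 28, 56, 184, 520, 1480.

1480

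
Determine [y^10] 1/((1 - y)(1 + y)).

The denominator gives the recurrence a_n = a_(n−2) for n ≥ 2; the numerator fixes a_0 = 1, a_1 = 0.
Iterating: 1, 0, 1, 0, 1, 0, 1, 0, 1, 0, 1, so a_10 = 1.

1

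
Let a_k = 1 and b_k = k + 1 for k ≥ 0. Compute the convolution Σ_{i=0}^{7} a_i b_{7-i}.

36

Write out a_i and b_{7-i} for i = 0,…,7 and sum the products.
Σ = 1·8 + 1·7 + 1·6 + 1·5 + 1·4 + 1·3 + 1·2 + 1·1 = 36.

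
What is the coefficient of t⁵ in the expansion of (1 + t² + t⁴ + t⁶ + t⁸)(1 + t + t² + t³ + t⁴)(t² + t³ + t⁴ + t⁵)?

6

(1 + t² + t⁴ + t⁶ + t⁸) has coefficients 1,0,1,0,1,0 for degrees 0…5.
(1 + t + t² + t³ + t⁴) has coefficients 1,1,1,1,1,0 for degrees 0…5.
Finally multiplying by (t² + t³ + t⁴ + t⁵), the product of all factors after the first has coefficients 0,0,1,2,3,4 for degrees 0…5.
[t⁵] = 1·4 + 1·2 + 1·0 = 6.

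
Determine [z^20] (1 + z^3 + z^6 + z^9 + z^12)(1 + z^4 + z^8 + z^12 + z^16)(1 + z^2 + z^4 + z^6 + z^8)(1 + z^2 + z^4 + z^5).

26

(1 + z^3 + z^6 + z^9 + z^12) has coefficients 1,0,0,1,0,0,1,0,0,1,0,0,1 for degrees 0…12.
(1 + z^4 + z^8 + z^12 + z^16) has coefficients 1,0,0,0,1,0,0,0,1,0,0,0,1,0,0,0,1,0,0,0,0 for degrees 0…20.
Multiplying by (1 + z^2 + z^4 + z^6 + z^8) gives running coefficients 1,0,1,0,2,0,2,0,3,0,2,0,3,0,2,0,3,0,2,0,2 for degrees 0…20.
Finally multiplying by (1 + z^2 + z^4 + z^5), the product of all factors after the first has coefficients 1,0,2,0,4,1,5,1,7,2,7,2,8,3,7,2,8,3,7,2,7 for degrees 0…20.
[z^20] = 1·7 + 1·3 + 1·7 + 1·2 + 1·7 = 26.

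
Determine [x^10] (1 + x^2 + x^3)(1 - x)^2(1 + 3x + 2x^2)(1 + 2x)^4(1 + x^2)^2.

-127

(1 + x^2 + x^3) has coefficients 1,0,1,1 for degrees 0…3.
(1 - x)^2 has coefficients 1,-2,1,0,0,0,0,0,0,0,0 for degrees 0…10.
Multiplying by (1 + 3x + 2x^2) gives running coefficients 1,1,-3,-1,2,0,0,0,0,0,0 for degrees 0…10.
Multiplying by (1 + 2x)^4 gives running coefficients 1,9,29,31,-30,-88,-32,48,32,0,0 for degrees 0…10.
Finally multiplying by (1 + x^2)^2, the product of all factors after the first has coefficients 1,9,31,49,29,-17,-63,-97,-62,8,32 for degrees 0…10.
[x^10] = 1·32 + 1·(-62) + 1·(-97) = -127.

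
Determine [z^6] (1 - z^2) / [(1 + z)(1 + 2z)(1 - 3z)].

Partial fractions give a closed form: a_n = (3/5)·(-2)^n + (2/5)·3^n.
At n = 6: a_6 = 330.

330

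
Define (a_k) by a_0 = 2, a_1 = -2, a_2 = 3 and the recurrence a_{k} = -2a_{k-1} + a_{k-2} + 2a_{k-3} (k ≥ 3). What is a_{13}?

-2732

The ordinary generating function has denominator 1 + 2t - t^2 - 2t^3.
Iterating the recurrence: a_0,…,a_{13} = 2, -2, 3, -4, 7, -12, 23, -44, 87, -172, 343, -684, 1367, -2732.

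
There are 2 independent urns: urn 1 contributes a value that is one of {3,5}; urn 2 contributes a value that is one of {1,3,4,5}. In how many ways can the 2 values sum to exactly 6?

The generating function for the choices is (q^3 + q^5)·(q + q^3 + q^4 + q^5); the count is [q^6].
(q^3 + q^5) has coefficients 0,0,0,1,0,1 for degrees 0…5.
(q + q^3 + q^4 + q^5) has coefficients 0,1,0,1,1,1,0 for degrees 0…6.
[q^6] = 1·1 + 1·1 = 2.

2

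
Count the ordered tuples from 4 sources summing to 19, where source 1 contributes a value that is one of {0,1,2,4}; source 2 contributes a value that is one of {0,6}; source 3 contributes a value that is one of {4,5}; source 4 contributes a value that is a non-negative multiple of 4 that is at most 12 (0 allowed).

4

The generating function for the choices is (1 + x + x² + x⁴)·(1 + x⁶)·(x⁴ + x⁵)·(1 + x⁴ + x⁸ + x¹²); the count is [x¹⁹].
(1 + x + x² + x⁴) has coefficients 1,1,1,0,1 for degrees 0…4.
(1 + x⁶) has coefficients 1,0,0,0,0,0,1,0,0,0,0,0,0,0,0,0,0,0,0,0 for degrees 0…19.
Multiplying by (x⁴ + x⁵) gives running coefficients 0,0,0,0,1,1,0,0,0,0,1,1,0,0,0,0,0,0,0,0 for degrees 0…19.
Finally multiplying by (1 + x⁴ + x⁸ + x¹²), the product of all factors after the first has coefficients 0,0,0,0,1,1,0,0,1,1,1,1,1,1,1,1,1,1,1,1 for degrees 0…19.
[x¹⁹] = 1·1 + 1·1 + 1·1 + 1·1 = 4.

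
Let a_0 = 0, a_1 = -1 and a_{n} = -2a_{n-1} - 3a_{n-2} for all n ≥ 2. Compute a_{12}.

-460

The ordinary generating function has denominator 1 + 2t + 3t^2.
Iterating the recurrence: a_0,…,a_{12} = 0, -1, 2, -1, -4, 11, -10, -13, 56, -73, -22, 263, -460.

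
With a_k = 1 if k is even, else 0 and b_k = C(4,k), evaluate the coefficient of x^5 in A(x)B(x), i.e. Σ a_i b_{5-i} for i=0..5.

8

The convolution is the t^5 coefficient of A(t)B(t).
Σ = 1·0 + 0·1 + 1·4 + 0·6 + 1·4 + 0·1 = 8.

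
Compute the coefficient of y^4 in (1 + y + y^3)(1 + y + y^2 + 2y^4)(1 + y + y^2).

(1 + y + y^3) has coefficients 1,1,0,1 for degrees 0…3.
(1 + y + y^2 + 2y^4) has coefficients 1,1,1,0,2 for degrees 0…4.
Finally multiplying by (1 + y + y^2), the product of all factors after the first has coefficients 1,2,3,2,3 for degrees 0…4.
[y^4] = 1·3 + 1·2 + 1·2 = 7.

7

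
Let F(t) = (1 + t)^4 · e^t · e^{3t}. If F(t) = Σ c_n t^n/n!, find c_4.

The EGF product rule gives c_4 = Σ_{k_1+k_2+k_3=4} C(4; k_1,k_2,k_3) · ∏ g_i(k_i), where (1+t)^4 gives the falling factorial (4)_k; e^t gives (1)^k; e^{3t} gives (3)^k.
g_1(k) for k = 0…4: 1, 4, 12, 24, 24.
g_2(k) for k = 0…4: 1, 1, 1, 1, 1.
g_3(k) for k = 0…4: 1, 3, 9, 27, 81.
First combine the last two factors: h(k) = Σ_j C(k,j)·g_2(j)·g_3(k−j) for k = 0…4: 1, 4, 16, 64, 256.
c_4 = Σ_k C(4,k)·g_1(k)·h(4−k) = 1·1·256 + 4·4·64 + 6·12·16 + 4·24·4 + 1·24·1 = 256 + 1024 + 1152 + 384 + 24 = 2840.

2840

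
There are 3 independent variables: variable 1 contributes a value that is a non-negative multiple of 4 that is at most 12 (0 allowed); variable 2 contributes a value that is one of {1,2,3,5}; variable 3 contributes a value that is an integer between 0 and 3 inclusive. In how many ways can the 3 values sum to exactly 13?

The generating function for the choices is (1 + q^4 + q^8 + q^12)·(q + q^2 + q^3 + q^5)·(1 + q + q^2 + q^3); the count is [q^13].
(1 + q^4 + q^8 + q^12) has coefficients 1,0,0,0,1,0,0,0,1,0,0,0,1 for degrees 0…12.
(q + q^2 + q^3 + q^5) has coefficients 0,1,1,1,0,1,0,0,0,0,0,0,0,0 for degrees 0…13.
Finally multiplying by (1 + q + q^2 + q^3), the product of all factors after the first has coefficients 0,1,2,3,3,3,2,1,1,0,0,0,0,0 for degrees 0…13.
[q^13] = 1·0 + 1·0 + 1·3 + 1·1 = 4.

4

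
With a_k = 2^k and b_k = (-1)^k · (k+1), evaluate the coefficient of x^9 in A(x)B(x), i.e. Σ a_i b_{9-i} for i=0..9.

224

Write out a_i and b_{9-i} for i = 0,…,9 and sum the products.
Σ = 1·(-10) + 2·9 + 4·(-8) + 8·7 + 16·(-6) + 32·5 + 64·(-4) + 128·3 + 256·(-2) + 512·1 = 224.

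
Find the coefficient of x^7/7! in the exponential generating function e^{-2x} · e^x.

-1

The EGF product rule gives c_7 = Σ_{k_1+k_2=7} C(7; k_1,k_2) · ∏ g_i(k_i), where e^{-2x} gives (-2)^k; e^x gives (1)^k.
g_1(k) for k = 0…7: 1, -2, 4, -8, 16, -32, 64, -128.
g_2(k) for k = 0…7: 1, 1, 1, 1, 1, 1, 1, 1.
c_7 = Σ_k C(7,k)·g_1(k)·g_2(7−k) = 1·1·1 + 7·(-2)·1 + 21·4·1 + 35·(-8)·1 + 35·16·1 + 21·(-32)·1 + 7·64·1 + 1·(-128)·1 = 1 − 14 + 84 − 280 + 560 − 672 + 448 − 128 = -1.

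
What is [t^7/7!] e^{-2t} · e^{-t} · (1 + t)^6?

The EGF product rule gives c_7 = Σ_{k_1+k_2+k_3=7} C(7; k_1,k_2,k_3) · ∏ g_i(k_i), where e^{-2t} gives (-2)^k; e^{-t} gives (-1)^k; (1+t)^6 gives the falling factorial (6)_k.
g_1(k) for k = 0…7: 1, -2, 4, -8, 16, -32, 64, -128.
g_2(k) for k = 0…7: 1, -1, 1, -1, 1, -1, 1, -1.
g_3(k) for k = 0…7: 1, 6, 30, 120, 360, 720, 720, 0.
First combine the last two factors: h(k) = Σ_j C(k,j)·g_2(j)·g_3(k−j) for k = 0…7: 1, 5, 19, 47, 37, -151, -185, 1091.
c_7 = Σ_k C(7,k)·g_1(k)·h(7−k) = 1·1·1091 + 7·(-2)·(-185) + 21·4·(-151) + 35·(-8)·37 + 35·16·47 + 21·(-32)·19 + 7·64·5 + 1·(-128)·1 = 1091 + 2590 − 12684 − 10360 + 26320 − 12768 + 2240 − 128 = -3699.

-3699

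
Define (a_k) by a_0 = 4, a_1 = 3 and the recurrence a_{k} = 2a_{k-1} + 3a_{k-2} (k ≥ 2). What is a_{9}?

The ordinary generating function has denominator 1 - 2q - 3q^2.
Iterating the recurrence: a_0,…,a_{9} = 4, 3, 18, 45, 144, 423, 1278, 3825, 11484, 34443.

34443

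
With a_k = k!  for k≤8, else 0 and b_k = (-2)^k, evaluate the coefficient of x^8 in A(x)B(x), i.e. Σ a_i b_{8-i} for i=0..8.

The convolution is the x^8 coefficient of A(x)B(x).
Σ = 1·256 + 1·(-128) + 2·64 + 6·(-32) + 24·16 + 120·(-8) + 720·4 + 5040·(-2) + 40320·1 = 32608.

32608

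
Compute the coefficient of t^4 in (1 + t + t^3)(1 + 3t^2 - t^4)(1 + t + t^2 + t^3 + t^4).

8

(1 + t + t^3) has coefficients 1,1,0,1 for degrees 0…3.
(1 + 3t^2 - t^4) has coefficients 1,0,3,0,-1 for degrees 0…4.
Finally multiplying by (1 + t + t^2 + t^3 + t^4), the product of all factors after the first has coefficients 1,1,4,4,3 for degrees 0…4.
[t^4] = 1·3 + 1·4 + 1·1 = 8.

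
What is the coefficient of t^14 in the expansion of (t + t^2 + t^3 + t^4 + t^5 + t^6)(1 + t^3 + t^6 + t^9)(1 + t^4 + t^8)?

(t + t^2 + t^3 + t^4 + t^5 + t^6) has coefficients 0,1,1,1,1,1,1 for degrees 0…6.
(1 + t^3 + t^6 + t^9) has coefficients 1,0,0,1,0,0,1,0,0,1,0,0,0,0,0 for degrees 0…14.
Finally multiplying by (1 + t^4 + t^8), the product of all factors after the first has coefficients 1,0,0,1,1,0,1,1,1,1,1,1,0,1,1 for degrees 0…14.
[t^14] = 1·1 + 1·0 + 1·1 + 1·1 + 1·1 + 1·1 = 5.

5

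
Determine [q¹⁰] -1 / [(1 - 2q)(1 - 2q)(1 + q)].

-7737

The denominator gives the recurrence a_n = 3a_(n−1) − 4a_(n−3) for n ≥ 3; the numerator fixes a_0 = -1, a_1 = -3, a_2 = -9.
Iterating: -1, -3, -9, -23, -57, -135, -313, -711, -1593, -3527, -7737, so a_10 = -7737.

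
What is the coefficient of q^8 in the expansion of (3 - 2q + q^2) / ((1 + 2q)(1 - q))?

726

The denominator gives the recurrence a_n = −a_(n−1) + 2a_(n−2) for n ≥ 3; the numerator fixes a_0 = 3, a_1 = -5, a_2 = 12.
Iterating: 3, -5, 12, -22, 46, -90, 182, -362, 726, so a_8 = 726.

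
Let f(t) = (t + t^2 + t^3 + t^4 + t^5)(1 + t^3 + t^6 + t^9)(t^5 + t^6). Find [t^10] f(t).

(t + t^2 + t^3 + t^4 + t^5) has coefficients 0,1,1,1,1,1 for degrees 0…5.
(1 + t^3 + t^6 + t^9) has coefficients 1,0,0,1,0,0,1,0,0,1,0 for degrees 0…10.
Finally multiplying by (t^5 + t^6), the product of all factors after the first has coefficients 0,0,0,0,0,1,1,0,1,1,0 for degrees 0…10.
[t^10] = 1·1 + 1·1 + 1·0 + 1·1 + 1·1 = 4.

4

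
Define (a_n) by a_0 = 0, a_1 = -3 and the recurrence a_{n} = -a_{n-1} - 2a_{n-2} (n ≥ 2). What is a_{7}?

-21

The ordinary generating function has denominator 1 + x + 2x^2.
Iterating the recurrence: a_0,…,a_{7} = 0, -3, 3, 3, -9, 3, 15, -21.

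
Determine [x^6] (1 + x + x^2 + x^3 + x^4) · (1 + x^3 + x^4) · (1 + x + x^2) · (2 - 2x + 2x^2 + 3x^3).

24

(1 + x + x^2 + x^3 + x^4) has coefficients 1,1,1,1,1 for degrees 0…4.
(1 + x^3 + x^4) has coefficients 1,0,0,1,1,0,0 for degrees 0…6.
Multiplying by (1 + x + x^2) gives running coefficients 1,1,1,1,2,2,1 for degrees 0…6.
Finally multiplying by (2 - 2x + 2x^2 + 3x^3), the product of all factors after the first has coefficients 2,0,2,5,7,5,5 for degrees 0…6.
[x^6] = 1·5 + 1·5 + 1·7 + 1·5 + 1·2 = 24.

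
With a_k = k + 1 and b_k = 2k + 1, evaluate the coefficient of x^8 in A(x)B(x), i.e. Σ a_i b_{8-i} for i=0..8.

The convolution is the t^8 coefficient of A(t)B(t).
Σ = 1·17 + 2·15 + 3·13 + 4·11 + 5·9 + 6·7 + 7·5 + 8·3 + 9·1 = 285.

285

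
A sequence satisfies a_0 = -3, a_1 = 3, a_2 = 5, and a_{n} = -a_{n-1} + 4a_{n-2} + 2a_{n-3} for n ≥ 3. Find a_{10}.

The ordinary generating function has denominator 1 + x - 4x^2 - 2x^3.
Iterating the recurrence: a_0,…,a_{10} = -3, 3, 5, 1, 25, -11, 113, -107, 537, -739, 2673.

2673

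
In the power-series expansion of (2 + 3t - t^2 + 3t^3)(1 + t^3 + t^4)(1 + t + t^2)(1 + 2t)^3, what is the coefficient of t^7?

(2 + 3t - t^2 + 3t^3) has coefficients 2,3,-1,3 for degrees 0…3.
(1 + t^3 + t^4) has coefficients 1,0,0,1,1,0,0,0 for degrees 0…7.
Multiplying by (1 + t + t^2) gives running coefficients 1,1,1,1,2,2,1,0 for degrees 0…7.
Finally multiplying by (1 + 2t)^3, the product of all factors after the first has coefficients 1,7,19,27,28,34,45,46 for degrees 0…7.
[t^7] = 2·46 + 3·45 − 1·34 + 3·28 = 277.

277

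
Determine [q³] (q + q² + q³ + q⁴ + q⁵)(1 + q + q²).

3

(q + q² + q³ + q⁴ + q⁵) has coefficients 0,1,1,1 for degrees 0…3.
(1 + q + q²) has coefficients 1,1,1,0 for degrees 0…3.
[q³] = 1·1 + 1·1 + 1·1 = 3.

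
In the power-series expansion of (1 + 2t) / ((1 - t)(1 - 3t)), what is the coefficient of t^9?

The denominator gives the recurrence a_n = 4a_(n−1) − 3a_(n−2) for n ≥ 3; the numerator fixes a_0 = 1, a_1 = 6, a_2 = 21.
Iterating: 1, 6, 21, 66, 201, 606, 1821, 5466, 16401, 49206, so a_9 = 49206.

49206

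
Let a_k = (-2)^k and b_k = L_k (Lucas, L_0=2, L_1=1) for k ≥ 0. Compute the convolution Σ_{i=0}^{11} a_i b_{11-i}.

-4007

This is [x^11] in the product of the two ordinary generating functions.
Σ = 1·199 − 2·123 + 4·76 − 8·47 + 16·29 − 32·18 + 64·11 − 128·7 + 256·4 − 512·3 + 1024·1 − 2048·2 = -4007.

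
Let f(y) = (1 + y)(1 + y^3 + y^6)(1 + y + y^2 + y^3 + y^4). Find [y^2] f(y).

2

(1 + y) has coefficients 1,1 for degrees 0…1.
(1 + y^3 + y^6) has coefficients 1,0,0 for degrees 0…2.
Finally multiplying by (1 + y + y^2 + y^3 + y^4), the product of all factors after the first has coefficients 1,1,1 for degrees 0…2.
[y^2] = 1·1 + 1·1 = 2.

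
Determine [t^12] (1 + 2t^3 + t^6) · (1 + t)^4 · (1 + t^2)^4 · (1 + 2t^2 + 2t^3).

583

(1 + 2t^3 + t^6) has coefficients 1,0,0,2,0,0,1 for degrees 0…6.
(1 + t)^4 has coefficients 1,4,6,4,1,0,0,0,0,0,0,0,0 for degrees 0…12.
Multiplying by (1 + t^2)^4 gives running coefficients 1,4,10,20,31,40,44,40,31,20,10,4,1 for degrees 0…12.
Finally multiplying by (1 + 2t^2 + 2t^3), the product of all factors after the first has coefficients 1,4,12,30,59,100,146,182,199,188,152,106,61 for degrees 0…12.
[t^12] = 1·61 + 2·188 + 1·146 = 583.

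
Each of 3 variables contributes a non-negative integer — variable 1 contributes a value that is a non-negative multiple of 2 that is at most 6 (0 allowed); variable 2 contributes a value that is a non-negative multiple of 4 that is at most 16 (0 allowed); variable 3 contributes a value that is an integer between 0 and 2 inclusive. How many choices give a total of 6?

4

The generating function for the choices is (1 + y² + y⁴ + y⁶)·(1 + y⁴ + y⁸ + y¹² + y¹⁶)·(1 + y + y²); the count is [y⁶].
(1 + y² + y⁴ + y⁶) has coefficients 1,0,1,0,1,0,1 for degrees 0…6.
(1 + y⁴ + y⁸ + y¹² + y¹⁶) has coefficients 1,0,0,0,1,0,0 for degrees 0…6.
Finally multiplying by (1 + y + y²), the product of all factors after the first has coefficients 1,1,1,0,1,1,1 for degrees 0…6.
[y⁶] = 1·1 + 1·1 + 1·1 + 1·1 = 4.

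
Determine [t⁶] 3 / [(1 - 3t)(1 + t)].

1641

The denominator gives the recurrence a_n = 2a_(n−1) + 3a_(n−2) for n ≥ 2; the numerator fixes a_0 = 3, a_1 = 6.
Iterating: 3, 6, 21, 60, 183, 546, 1641, so a_6 = 1641.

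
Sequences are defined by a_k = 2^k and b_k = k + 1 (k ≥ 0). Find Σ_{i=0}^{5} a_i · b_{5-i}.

The convolution is the x^5 coefficient of A(x)B(x).
Σ = 1·6 + 2·5 + 4·4 + 8·3 + 16·2 + 32·1 = 120.

120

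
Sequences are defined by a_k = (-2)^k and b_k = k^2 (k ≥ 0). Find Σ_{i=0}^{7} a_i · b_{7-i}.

29

This is [x^7] in the product of the two ordinary generating functions.
Σ = 1·49 − 2·36 + 4·25 − 8·16 + 16·9 − 32·4 + 64·1 − 128·0 = 29.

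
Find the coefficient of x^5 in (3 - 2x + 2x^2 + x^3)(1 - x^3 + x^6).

-2

(3 - 2x + 2x^2 + x^3) has coefficients 3,-2,2,1 for degrees 0…3.
(1 - x^3 + x^6) has coefficients 1,0,0,-1,0,0 for degrees 0…5.
[x^5] = 3·0 − 2·0 + 2·(-1) + 1·0 = -2.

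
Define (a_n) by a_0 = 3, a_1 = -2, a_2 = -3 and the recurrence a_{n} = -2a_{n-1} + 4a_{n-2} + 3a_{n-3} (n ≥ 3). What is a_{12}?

The ordinary generating function has denominator 1 + 2t - 4t^2 - 3t^3.
Iterating the recurrence: a_0,…,a_{12} = 3, -2, -3, 7, -32, 83, -273, 782, -2407, 7123, -21528, 64327, -193397.

-193397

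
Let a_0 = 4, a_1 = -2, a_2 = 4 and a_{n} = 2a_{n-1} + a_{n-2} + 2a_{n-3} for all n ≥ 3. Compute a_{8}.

1484

The ordinary generating function has denominator 1 - 2x - x^2 - 2x^3.
Iterating the recurrence: a_0,…,a_{8} = 4, -2, 4, 14, 28, 78, 212, 558, 1484.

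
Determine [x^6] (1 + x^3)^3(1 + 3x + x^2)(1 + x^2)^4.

49

(1 + x^3)^3 has coefficients 1,0,0,3,0,0,3 for degrees 0…6.
(1 + 3x + x^2) has coefficients 1,3,1,0,0,0,0 for degrees 0…6.
Finally multiplying by (1 + x^2)^4, the product of all factors after the first has coefficients 1,3,5,12,10,18,10 for degrees 0…6.
[x^6] = 1·10 + 3·12 + 3·1 = 49.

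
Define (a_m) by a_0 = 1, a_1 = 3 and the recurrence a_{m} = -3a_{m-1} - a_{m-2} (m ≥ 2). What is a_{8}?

-3338

The ordinary generating function has denominator 1 + 3q + q^2.
Iterating the recurrence: a_0,…,a_{8} = 1, 3, -10, 27, -71, 186, -487, 1275, -3338.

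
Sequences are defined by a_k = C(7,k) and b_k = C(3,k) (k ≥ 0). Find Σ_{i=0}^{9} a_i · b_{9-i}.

The convolution is the x^9 coefficient of A(x)B(x).
Σ = 1·0 + 7·0 + 21·0 + 35·0 + 35·0 + 21·0 + 7·1 + 1·3 + 0·3 + 0·1 = 10.

10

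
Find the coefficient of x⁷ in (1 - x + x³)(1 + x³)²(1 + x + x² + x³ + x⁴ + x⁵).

3

(1 - x + x³) has coefficients 1,-1,0,1 for degrees 0…3.
(1 + x³)² has coefficients 1,0,0,2,0,0,1,0 for degrees 0…7.
Finally multiplying by (1 + x + x² + x³ + x⁴ + x⁵), the product of all factors after the first has coefficients 1,1,1,3,3,3,3,3 for degrees 0…7.
[x⁷] = 1·3 − 1·3 + 1·3 = 3.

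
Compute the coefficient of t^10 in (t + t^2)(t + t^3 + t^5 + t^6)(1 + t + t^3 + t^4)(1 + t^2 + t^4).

(t + t^2) has coefficients 0,1,1 for degrees 0…2.
(t + t^3 + t^5 + t^6) has coefficients 0,1,0,1,0,1,1,0,0,0,0 for degrees 0…10.
Multiplying by (1 + t + t^3 + t^4) gives running coefficients 0,1,1,1,2,2,3,2,1,2,1 for degrees 0…10.
Finally multiplying by (1 + t^2 + t^4), the product of all factors after the first has coefficients 0,1,1,2,3,4,6,5,6,6,5 for degrees 0…10.
[t^10] = 1·6 + 1·6 = 12.

12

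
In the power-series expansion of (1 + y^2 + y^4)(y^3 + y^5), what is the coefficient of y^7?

(1 + y^2 + y^4) has coefficients 1,0,1,0,1 for degrees 0…4.
(y^3 + y^5) has coefficients 0,0,0,1,0,1,0,0 for degrees 0…7.
[y^7] = 1·0 + 1·1 + 1·1 = 2.

2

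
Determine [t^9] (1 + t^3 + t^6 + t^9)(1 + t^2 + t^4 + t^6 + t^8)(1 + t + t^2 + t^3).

(1 + t^3 + t^6 + t^9) has coefficients 1,0,0,1,0,0,1,0,0,1 for degrees 0…9.
(1 + t^2 + t^4 + t^6 + t^8) has coefficients 1,0,1,0,1,0,1,0,1,0 for degrees 0…9.
Finally multiplying by (1 + t + t^2 + t^3), the product of all factors after the first has coefficients 1,1,2,2,2,2,2,2,2,2 for degrees 0…9.
[t^9] = 1·2 + 1·2 + 1·2 + 1·1 = 7.

7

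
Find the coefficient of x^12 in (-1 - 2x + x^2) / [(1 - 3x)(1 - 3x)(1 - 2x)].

The denominator gives the recurrence a_n = 8a_(n−1) − 21a_(n−2) + 18a_(n−3) for n ≥ 3; the numerator fixes a_0 = -1, a_1 = -10, a_2 = -58.
Iterating: -1, -10, -58, -272, -1138, -4436, -16486, -59216, -207370, -712172, -2408494, -8045000, -26600722, so a_12 = -26600722.

-26600722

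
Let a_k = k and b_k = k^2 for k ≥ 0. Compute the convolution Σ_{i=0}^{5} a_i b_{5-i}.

50

Write out a_i and b_{5-i} for i = 0,…,5 and sum the products.
Σ = 0·25 + 1·16 + 2·9 + 3·4 + 4·1 + 5·0 = 50.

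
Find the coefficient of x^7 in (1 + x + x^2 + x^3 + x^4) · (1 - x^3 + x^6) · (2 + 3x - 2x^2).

(1 + x + x^2 + x^3 + x^4) has coefficients 1,1,1,1,1 for degrees 0…4.
(1 - x^3 + x^6) has coefficients 1,0,0,-1,0,0,1,0 for degrees 0…7.
Finally multiplying by (2 + 3x - 2x^2), the product of all factors after the first has coefficients 2,3,-2,-2,-3,2,2,3 for degrees 0…7.
[x^7] = 1·3 + 1·2 + 1·2 + 1·(-3) + 1·(-2) = 2.

2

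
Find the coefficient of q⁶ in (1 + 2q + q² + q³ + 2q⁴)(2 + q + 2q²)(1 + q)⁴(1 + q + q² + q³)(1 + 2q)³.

5711

(1 + 2q + q² + q³ + 2q⁴) has coefficients 1,2,1,1,2 for degrees 0…4.
(2 + q + 2q²) has coefficients 2,1,2,0,0,0,0 for degrees 0…6.
Multiplying by (1 + q)⁴ gives running coefficients 2,9,18,22,18,9,2 for degrees 0…6.
Multiplying by (1 + q + q² + q³) gives running coefficients 2,11,29,51,67,67,51 for degrees 0…6.
Finally multiplying by (1 + 2q)³, the product of all factors after the first has coefficients 2,23,119,373,809,1313,1665 for degrees 0…6.
[q⁶] = 1·1665 + 2·1313 + 1·809 + 1·373 + 2·119 = 5711.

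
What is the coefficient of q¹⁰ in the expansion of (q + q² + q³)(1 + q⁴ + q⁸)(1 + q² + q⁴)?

2

(q + q² + q³) has coefficients 0,1,1,1 for degrees 0…3.
(1 + q⁴ + q⁸) has coefficients 1,0,0,0,1,0,0,0,1,0,0 for degrees 0…10.
Finally multiplying by (1 + q² + q⁴), the product of all factors after the first has coefficients 1,0,1,0,2,0,1,0,2,0,1 for degrees 0…10.
[q¹⁰] = 1·0 + 1·2 + 1·0 = 2.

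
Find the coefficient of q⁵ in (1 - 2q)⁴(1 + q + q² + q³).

8

(1 - 2q)⁴ has coefficients 1,-8,24,-32,16 for degrees 0…4.
(1 + q + q² + q³) has coefficients 1,1,1,1,0,0 for degrees 0…5.
[q⁵] = 1·0 − 8·0 + 24·1 − 32·1 + 16·1 = 8.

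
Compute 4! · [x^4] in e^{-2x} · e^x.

The EGF product rule gives c_4 = Σ_{k_1+k_2=4} C(4; k_1,k_2) · ∏ g_i(k_i), where e^{-2x} gives (-2)^k; e^x gives (1)^k.
g_1(k) for k = 0…4: 1, -2, 4, -8, 16.
g_2(k) for k = 0…4: 1, 1, 1, 1, 1.
c_4 = Σ_k C(4,k)·g_1(k)·g_2(4−k) = 1·1·1 + 4·(-2)·1 + 6·4·1 + 4·(-8)·1 + 1·16·1 = 1 − 8 + 24 − 32 + 16 = 1.

1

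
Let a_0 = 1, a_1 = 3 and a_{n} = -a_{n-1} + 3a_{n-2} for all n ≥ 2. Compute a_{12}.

-10431

The ordinary generating function has denominator 1 + y - 3y^2.
Iterating the recurrence: a_0,…,a_{12} = 1, 3, 0, 9, -9, 36, -63, 171, -360, 873, -1953, 4572, -10431.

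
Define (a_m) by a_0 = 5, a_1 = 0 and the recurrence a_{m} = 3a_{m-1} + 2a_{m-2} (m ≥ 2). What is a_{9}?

62790

The ordinary generating function has denominator 1 - 3t - 2t^2.
Iterating the recurrence: a_0,…,a_{9} = 5, 0, 10, 30, 110, 390, 1390, 4950, 17630, 62790.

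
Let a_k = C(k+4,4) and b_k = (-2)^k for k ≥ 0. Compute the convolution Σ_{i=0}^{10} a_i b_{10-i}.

The convolution is the x^10 coefficient of A(x)B(x).
Σ = 1·1024 + 5·(-512) + 15·256 + 35·(-128) + 70·64 + 126·(-32) + 210·16 + 330·(-8) + 495·4 + 715·(-2) + 1001·1 = 543.

543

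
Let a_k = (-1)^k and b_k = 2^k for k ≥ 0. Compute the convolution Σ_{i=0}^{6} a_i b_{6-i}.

43

This is [x^6] in the product of the two ordinary generating functions.
Σ = 1·64 − 1·32 + 1·16 − 1·8 + 1·4 − 1·2 + 1·1 = 43.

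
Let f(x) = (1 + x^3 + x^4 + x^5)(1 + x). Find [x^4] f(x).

(1 + x^3 + x^4 + x^5) has coefficients 1,0,0,1,1 for degrees 0…4.
(1 + x) has coefficients 1,1,0,0,0 for degrees 0…4.
[x^4] = 1·0 + 1·1 + 1·1 = 2.

2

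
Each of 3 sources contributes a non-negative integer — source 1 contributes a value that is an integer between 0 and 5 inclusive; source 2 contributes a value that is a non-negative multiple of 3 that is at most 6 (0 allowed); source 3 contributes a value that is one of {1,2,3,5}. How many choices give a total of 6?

The generating function for the choices is (1 + t + t² + t³ + t⁴ + t⁵)·(1 + t³ + t⁶)·(t + t² + t³ + t⁵); the count is [t⁶].
(1 + t + t² + t³ + t⁴ + t⁵) has coefficients 1,1,1,1,1,1 for degrees 0…5.
(1 + t³ + t⁶) has coefficients 1,0,0,1,0,0,1 for degrees 0…6.
Finally multiplying by (t + t² + t³ + t⁵), the product of all factors after the first has coefficients 0,1,1,1,1,2,1 for degrees 0…6.
[t⁶] = 1·1 + 1·2 + 1·1 + 1·1 + 1·1 + 1·1 = 7.

7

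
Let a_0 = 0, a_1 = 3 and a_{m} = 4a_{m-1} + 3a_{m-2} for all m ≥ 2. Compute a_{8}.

The ordinary generating function has denominator 1 - 4z - 3z^2.
Iterating the recurrence: a_0,…,a_{8} = 0, 3, 12, 57, 264, 1227, 5700, 26481, 123024.

123024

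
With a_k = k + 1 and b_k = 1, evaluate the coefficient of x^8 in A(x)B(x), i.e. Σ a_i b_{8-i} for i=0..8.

The convolution is the t^8 coefficient of A(t)B(t).
Σ = 1·1 + 2·1 + 3·1 + 4·1 + 5·1 + 6·1 + 7·1 + 8·1 + 9·1 = 45.

45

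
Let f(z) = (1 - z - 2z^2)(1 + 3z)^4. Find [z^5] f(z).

-297

(1 - z - 2z^2) has coefficients 1,-1,-2 for degrees 0…2.
(1 + 3z)^4 has coefficients 1,12,54,108,81,0 for degrees 0…5.
[z^5] = 1·0 − 1·81 − 2·108 = -297.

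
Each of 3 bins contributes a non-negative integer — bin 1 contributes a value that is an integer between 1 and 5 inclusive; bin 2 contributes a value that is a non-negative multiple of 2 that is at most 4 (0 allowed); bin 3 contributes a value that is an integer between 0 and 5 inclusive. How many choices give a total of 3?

4

The generating function for the choices is (q + q² + q³ + q⁴ + q⁵)·(1 + q² + q⁴)·(1 + q + q² + q³ + q⁴ + q⁵); the count is [q³].
(q + q² + q³ + q⁴ + q⁵) has coefficients 0,1,1,1 for degrees 0…3.
(1 + q² + q⁴) has coefficients 1,0,1,0 for degrees 0…3.
Finally multiplying by (1 + q + q² + q³ + q⁴ + q⁵), the product of all factors after the first has coefficients 1,1,2,2 for degrees 0…3.
[q³] = 1·2 + 1·1 + 1·1 = 4.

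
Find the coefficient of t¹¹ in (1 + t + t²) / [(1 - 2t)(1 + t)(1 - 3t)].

The denominator gives the recurrence a_n = 4a_(n−1) − a_(n−2) − 6a_(n−3) for n ≥ 3; the numerator fixes a_0 = 1, a_1 = 5, a_2 = 20.
Iterating: 1, 5, 20, 69, 226, 715, 2220, 6809, 20726, 62775, 189520, 570949, so a_11 = 570949.

570949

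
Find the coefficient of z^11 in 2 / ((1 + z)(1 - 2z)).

The denominator gives the recurrence a_n = a_(n−1) + 2a_(n−2) for n ≥ 2; the numerator fixes a_0 = 2, a_1 = 2.
Iterating: 2, 2, 6, 10, 22, 42, 86, 170, 342, 682, 1366, 2730, so a_11 = 2730.

2730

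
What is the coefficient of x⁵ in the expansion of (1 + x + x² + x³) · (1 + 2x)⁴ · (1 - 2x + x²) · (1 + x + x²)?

-32

(1 + x + x² + x³) has coefficients 1,1,1,1 for degrees 0…3.
(1 + 2x)⁴ has coefficients 1,8,24,32,16,0 for degrees 0…5.
Multiplying by (1 - 2x + x²) gives running coefficients 1,6,9,-8,-24,0 for degrees 0…5.
Finally multiplying by (1 + x + x²), the product of all factors after the first has coefficients 1,7,16,7,-23,-32 for degrees 0…5.
[x⁵] = 1·(-32) + 1·(-23) + 1·7 + 1·16 = -32.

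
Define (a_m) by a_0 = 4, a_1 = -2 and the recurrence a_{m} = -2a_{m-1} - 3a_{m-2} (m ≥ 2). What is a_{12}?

2236

The ordinary generating function has denominator 1 + 2z + 3z^2.
Iterating the recurrence: a_0,…,a_{12} = 4, -2, -8, 22, -20, -26, 112, -146, -44, 526, -920, 262, 2236.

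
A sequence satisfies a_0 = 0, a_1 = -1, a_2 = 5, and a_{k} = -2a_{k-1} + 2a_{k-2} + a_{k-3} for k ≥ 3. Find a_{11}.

-27501

The ordinary generating function has denominator 1 + 2y - 2y^2 - y^3.
Iterating the recurrence: a_0,…,a_{11} = 0, -1, 5, -12, 33, -85, 224, -585, 1533, -4012, 10505, -27501.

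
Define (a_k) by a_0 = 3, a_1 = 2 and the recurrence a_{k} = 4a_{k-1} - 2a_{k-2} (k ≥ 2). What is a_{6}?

The ordinary generating function has denominator 1 - 4x + 2x^2.
Iterating the recurrence: a_0,…,a_{6} = 3, 2, 2, 4, 12, 40, 136.

136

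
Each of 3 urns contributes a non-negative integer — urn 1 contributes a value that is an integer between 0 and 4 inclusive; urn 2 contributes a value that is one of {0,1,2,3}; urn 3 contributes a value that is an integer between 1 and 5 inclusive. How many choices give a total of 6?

16

The generating function for the choices is (1 + z + z² + z³ + z⁴)·(1 + z + z² + z³)·(z + z² + z³ + z⁴ + z⁵); the count is [z⁶].
(1 + z + z² + z³ + z⁴) has coefficients 1,1,1,1,1 for degrees 0…4.
(1 + z + z² + z³) has coefficients 1,1,1,1,0,0,0 for degrees 0…6.
Finally multiplying by (z + z² + z³ + z⁴ + z⁵), the product of all factors after the first has coefficients 0,1,2,3,4,4,3 for degrees 0…6.
[z⁶] = 1·3 + 1·4 + 1·4 + 1·3 + 1·2 = 16.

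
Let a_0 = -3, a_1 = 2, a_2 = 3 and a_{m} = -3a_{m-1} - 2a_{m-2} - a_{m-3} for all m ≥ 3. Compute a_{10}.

The ordinary generating function has denominator 1 + 3t + 2t^2 + t^3.
Iterating the recurrence: a_0,…,a_{10} = -3, 2, 3, -10, 22, -49, 113, -263, 612, -1423, 3308.

3308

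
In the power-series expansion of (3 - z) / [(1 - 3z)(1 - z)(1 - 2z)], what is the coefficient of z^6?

8109

Partial fractions give a closed form: a_n = (12)·3^n + (1)·1^n + (-10)·2^n.
At n = 6: a_6 = 8109.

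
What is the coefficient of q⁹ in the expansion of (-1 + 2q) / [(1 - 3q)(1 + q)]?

The denominator gives the recurrence a_n = 2a_(n−1) + 3a_(n−2) for n ≥ 3; the numerator fixes a_0 = -1, a_1 = 0, a_2 = -3.
Iterating: -1, 0, -3, -6, -21, -60, -183, -546, -1641, -4920, so a_9 = -4920.

-4920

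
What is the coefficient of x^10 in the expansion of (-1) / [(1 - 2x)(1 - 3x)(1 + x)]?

-131495

The denominator gives the recurrence a_n = 4a_(n−1) − a_(n−2) − 6a_(n−3) for n ≥ 3; the numerator fixes a_0 = -1, a_1 = -4, a_2 = -15.
Iterating: -1, -4, -15, -50, -161, -504, -1555, -4750, -14421, -43604, -131495, so a_10 = -131495.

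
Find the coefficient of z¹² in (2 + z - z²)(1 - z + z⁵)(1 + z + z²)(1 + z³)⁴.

(2 + z - z²) has coefficients 2,1,-1 for degrees 0…2.
(1 - z + z⁵) has coefficients 1,-1,0,0,0,1,0,0,0,0,0,0,0 for degrees 0…12.
Multiplying by (1 + z + z²) gives running coefficients 1,0,0,-1,0,1,1,1,0,0,0,0,0 for degrees 0…12.
Finally multiplying by (1 + z³)⁴, the product of all factors after the first has coefficients 1,0,0,3,0,1,3,1,4,2,4,6,3 for degrees 0…12.
[z¹²] = 2·3 + 1·6 − 1·4 = 8.

8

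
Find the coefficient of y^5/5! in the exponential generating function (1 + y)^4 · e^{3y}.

The EGF product rule gives c_5 = Σ_{k_1+k_2=5} C(5; k_1,k_2) · ∏ g_i(k_i), where (1+y)^4 gives the falling factorial (4)_k; e^{3y} gives (3)^k.
g_1(k) for k = 0…5: 1, 4, 12, 24, 24, 0.
g_2(k) for k = 0…5: 1, 3, 9, 27, 81, 243.
c_5 = Σ_k C(5,k)·g_1(k)·g_2(5−k) = 1·1·243 + 5·4·81 + 10·12·27 + 10·24·9 + 5·24·3 = 243 + 1620 + 3240 + 2160 + 360 = 7623.

7623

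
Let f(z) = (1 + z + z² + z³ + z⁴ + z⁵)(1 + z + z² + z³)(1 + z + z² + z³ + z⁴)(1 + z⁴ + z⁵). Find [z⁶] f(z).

27

(1 + z + z² + z³ + z⁴ + z⁵) has coefficients 1,1,1,1,1,1 for degrees 0…5.
(1 + z + z² + z³) has coefficients 1,1,1,1,0,0,0 for degrees 0…6.
Multiplying by (1 + z + z² + z³ + z⁴) gives running coefficients 1,2,3,4,4,3,2 for degrees 0…6.
Finally multiplying by (1 + z⁴ + z⁵), the product of all factors after the first has coefficients 1,2,3,4,5,6,7 for degrees 0…6.
[z⁶] = 1·7 + 1·6 + 1·5 + 1·4 + 1·3 + 1·2 = 27.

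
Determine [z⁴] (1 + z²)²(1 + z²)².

6

(1 + z²)² has coefficients 1,0,2,0,1 for degrees 0…4.
(1 + z²)² has coefficients 1,0,2,0,1 for degrees 0…4.
[z⁴] = 1·1 + 2·2 + 1·1 = 6.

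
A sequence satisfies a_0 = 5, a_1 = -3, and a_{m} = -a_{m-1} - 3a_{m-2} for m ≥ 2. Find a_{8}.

-300

The ordinary generating function has denominator 1 + y + 3y^2.
Iterating the recurrence: a_0,…,a_{8} = 5, -3, -12, 21, 15, -78, 33, 201, -300.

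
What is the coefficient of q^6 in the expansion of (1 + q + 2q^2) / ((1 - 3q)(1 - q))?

1699

The denominator gives the recurrence a_n = 4a_(n−1) − 3a_(n−2) for n ≥ 3; the numerator fixes a_0 = 1, a_1 = 5, a_2 = 19.
Iterating: 1, 5, 19, 61, 187, 565, 1699, so a_6 = 1699.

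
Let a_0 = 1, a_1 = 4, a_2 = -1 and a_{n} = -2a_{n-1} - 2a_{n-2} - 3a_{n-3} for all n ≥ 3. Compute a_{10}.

80

The ordinary generating function has denominator 1 + 2z + 2z^2 + 3z^3.
Iterating the recurrence: a_0,…,a_{10} = 1, 4, -1, -9, 8, 5, 1, -36, 55, -41, 80.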